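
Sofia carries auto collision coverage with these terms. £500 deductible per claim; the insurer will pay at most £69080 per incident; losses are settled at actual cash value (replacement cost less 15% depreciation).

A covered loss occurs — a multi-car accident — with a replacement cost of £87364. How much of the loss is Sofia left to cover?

Actual cash value after 15% depreciation: £87364 × 85% = £74259.40.
Less the £500 deductible: £74259.40 − £500 = £73759.40.
The £69080 per-incident cap binds; insurer pays £69080.
Out of pocket: £87364 − £69080 = £18284.

£18284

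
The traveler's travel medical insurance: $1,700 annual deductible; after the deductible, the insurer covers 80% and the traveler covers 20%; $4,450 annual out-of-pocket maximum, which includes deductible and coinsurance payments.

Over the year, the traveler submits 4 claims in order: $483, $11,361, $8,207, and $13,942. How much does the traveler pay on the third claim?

Claim 1 ($483): all of it applies to the deductible. Traveler owes $483 (running OOP $483).
Claim 2 ($11,361): $1,217 to deductible, leaving $10,144; coinsurance $10,144 × 20% = $2,028.80. Traveler pays $3,245.80; OOP now $3,728.80.
Claim 3 ($8,207): deductible met; 20% of $8,207 = $1,641.40. Adding that to $3,728.80 gives $5,370.20, past the $4,450 cap; traveler pays only $4,450 − $3,728.80 = $721.20.

$721.20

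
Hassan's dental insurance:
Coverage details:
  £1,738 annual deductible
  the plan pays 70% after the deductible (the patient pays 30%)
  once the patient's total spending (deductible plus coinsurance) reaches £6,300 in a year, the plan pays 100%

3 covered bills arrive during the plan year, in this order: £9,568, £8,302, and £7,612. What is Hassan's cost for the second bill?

Claim 1 — £9,568: £1,738 to deductible, leaving £7,830; patient's 30% is £2,349. Patient owes £4,087 (running OOP £4,087).
Claim 2 — £8,302: deductible met; 30% of £8,302 = £2,490.60. That would push OOP to £6,577.60, over the £6,300 cap, so patient pays £6,300 − £4,087 = £2,213.

£2,213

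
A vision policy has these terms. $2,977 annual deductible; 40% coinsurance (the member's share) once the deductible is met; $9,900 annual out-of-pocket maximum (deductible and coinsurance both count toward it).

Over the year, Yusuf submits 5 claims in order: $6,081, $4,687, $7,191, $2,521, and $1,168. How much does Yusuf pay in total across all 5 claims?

$9,900

Claim 1 ($6,081): $2,977 finishes the deductible; $3,104 goes to coinsurance; coinsurance $3,104 × 40% = $1,241.60. Member owes $4,218.60 (running OOP $4,218.60).
Claim 2 ($4,687): deductible already satisfied, so member's share is 40% × $4,687 = $1,874.80. Cost to member: $1,874.80. OOP to date $6,093.40.
Claim 3 ($7,191): 40% coinsurance on $7,191 = $2,876.40. Cost to member: $2,876.40. OOP to date $8,969.80.
Claim 4 ($2,521): deductible met; 40% of $2,521 = $1,008.40. OOP would hit $9,978.20 > $9,900, so the cap limits the member to $9,900 − $8,969.80 = $930.20.
Claim 5 ($1,168): deductible already satisfied, so member's share is 40% × $1,168 = $467.20. That would push OOP to $10,367.20, over the $9,900 cap, so member pays $9,900 − $9,900 = $0.
Summing the member's payments: $4,218.60 + $1,874.80 + $2,876.40 + $930.20 + $0 = $9,900.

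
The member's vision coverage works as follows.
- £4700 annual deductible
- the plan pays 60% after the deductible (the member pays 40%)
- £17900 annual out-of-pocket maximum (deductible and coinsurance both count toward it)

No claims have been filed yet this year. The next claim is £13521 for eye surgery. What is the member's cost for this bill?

The full £4700 deductible is still open; £4700 of this bill applies to it.
That leaves £13521 − £4700 = £8821 for coinsurance.
40% of £8821 = £3528.40 falls to the member.
That puts the member's cost at £4700 + £3528.40 = £8228.40 before any cap.
Year-to-date out-of-pocket becomes £0 + £8228.40 = £8228.40, still under the £17900 maximum, so no cap applies.

£8228.40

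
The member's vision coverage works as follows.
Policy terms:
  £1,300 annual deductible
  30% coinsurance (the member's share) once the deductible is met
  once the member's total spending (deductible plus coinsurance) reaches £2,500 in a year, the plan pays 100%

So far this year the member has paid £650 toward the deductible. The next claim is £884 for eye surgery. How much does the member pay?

£720.20

£650 of the £1,300 deductible is already met, leaving £650.
The remaining £234 (= £884 − £650) moves to coinsurance.
Coinsurance: £234 × 30% = £70.20.
That puts the member's cost at £650 + £70.20 = £720.20 before any cap.
Cumulative spending £650 + £720.20 = £1,370.20 stays under the £2,500 maximum.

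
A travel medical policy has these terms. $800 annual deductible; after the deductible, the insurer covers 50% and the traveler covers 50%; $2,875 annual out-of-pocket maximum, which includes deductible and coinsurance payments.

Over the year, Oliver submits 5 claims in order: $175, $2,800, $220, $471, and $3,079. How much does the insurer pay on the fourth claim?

Claim 1 ($175): entire amount goes to the deductible. Cost to traveler: $175. OOP to date $175. Plan pays $175 − $175 = $0.
Claim 2 ($2,800): deductible takes $625, $2,175 remains; traveler's 50% is $1,087.50. Cost to traveler: $1,712.50. OOP to date $1,887.50. Plan pays $2,800 − $1,712.50 = $1,087.50.
Claim 3 ($220): deductible already satisfied, so traveler's share is 50% × $220 = $110. Traveler owes $110 (running OOP $1,997.50). Plan pays $220 − $110 = $110.
Claim 4 ($471): deductible met; 50% of $471 = $235.50. Cost to traveler: $235.50. OOP to date $2,233. Plan pays $471 − $235.50 = $235.50.

$235.50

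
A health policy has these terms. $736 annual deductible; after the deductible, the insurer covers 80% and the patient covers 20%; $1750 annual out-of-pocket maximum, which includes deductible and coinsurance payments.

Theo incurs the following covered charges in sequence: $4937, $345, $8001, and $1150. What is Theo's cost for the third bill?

Bill 1, $4937: $736 to deductible, leaving $4201; 20% of $4201 = $840.20. Patient pays $1576.20; OOP now $1576.20.
Bill 2, $345: deductible already satisfied, so patient's share is 20% × $345 = $69. Patient pays $69; OOP now $1645.20.
Bill 3, $8001: deductible already satisfied, so patient's share is 20% × $8001 = $1600.20. OOP would hit $3245.40 > $1750, so the cap limits the patient to $1750 − $1645.20 = $104.80.

$104.80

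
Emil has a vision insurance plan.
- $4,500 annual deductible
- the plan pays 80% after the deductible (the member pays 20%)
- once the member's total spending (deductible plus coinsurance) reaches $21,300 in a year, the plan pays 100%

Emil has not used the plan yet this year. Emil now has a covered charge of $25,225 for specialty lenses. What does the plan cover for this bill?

Nothing has been paid toward the $4,500 deductible, so the first $4,500 of this charge is applied there.
That leaves $25,225 − $4,500 = $20,725 for coinsurance.
Coinsurance: $20,725 × 20% = $4,145.
Member responsibility before any cap: $4,500 + $4,145 = $8,645.
Cumulative spending $0 + $8,645 = $8,645 stays under the $21,300 maximum.
Insurer pays the balance: $25,225 − $8,645 = $16,580.

$16,580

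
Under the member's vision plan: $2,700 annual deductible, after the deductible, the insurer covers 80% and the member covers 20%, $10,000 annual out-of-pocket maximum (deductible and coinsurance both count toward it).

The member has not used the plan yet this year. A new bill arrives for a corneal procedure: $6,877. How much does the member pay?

$3,535.40

Deductible not yet touched, so the first $2,700 of the bill goes to the deductible.
The remaining $4,177 (= $6,877 − $2,700) moves to coinsurance.
20% of $4,177 = $835.40 falls to the member.
Member responsibility before any cap: $2,700 + $835.40 = $3,535.40.
Total out-of-pocket so far would be $0 + $3,535.40 = $3,535.40, below the $10,000 cap — no reduction.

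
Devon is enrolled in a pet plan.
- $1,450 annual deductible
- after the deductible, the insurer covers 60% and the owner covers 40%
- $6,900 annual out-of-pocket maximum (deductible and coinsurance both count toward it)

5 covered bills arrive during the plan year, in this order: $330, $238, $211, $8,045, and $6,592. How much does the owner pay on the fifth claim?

#1 ($330): entire amount goes to the deductible. Owner pays $330; OOP now $330.
#2 ($238): entire amount goes to the deductible. Owner owes $238 (running OOP $568).
#3 ($211): entire amount goes to the deductible. Owner pays $211; OOP now $779.
#4 ($8,045): $671 to deductible, leaving $7,374; owner's 40% is $2,949.60. Cost to owner: $3,620.60. OOP to date $4,399.60.
#5 ($6,592): deductible met; 40% of $6,592 = $2,636.80. Adding that to $4,399.60 gives $7,036.40, past the $6,900 cap; owner pays only $6,900 − $4,399.60 = $2,500.40.

$2,500.40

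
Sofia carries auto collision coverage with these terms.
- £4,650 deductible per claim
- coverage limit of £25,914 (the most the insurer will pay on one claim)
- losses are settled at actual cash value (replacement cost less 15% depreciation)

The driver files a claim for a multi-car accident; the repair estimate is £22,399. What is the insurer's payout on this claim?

£14,389.15

At 15% depreciation, ACV = £22,399 − £3,359.85 = £19,039.15.
After the deductible, £19,039.15 − £4,650 = £14,389.15 remains.
£14,389.15 is within the £25,914 limit, so the insurer pays £14,389.15.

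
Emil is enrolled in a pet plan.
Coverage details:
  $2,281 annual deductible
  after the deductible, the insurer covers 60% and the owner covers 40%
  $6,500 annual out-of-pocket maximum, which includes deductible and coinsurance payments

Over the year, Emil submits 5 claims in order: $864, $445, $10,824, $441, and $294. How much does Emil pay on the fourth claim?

Claim 1 — $864: entire amount goes to the deductible. Owner pays $864; OOP now $864.
Claim 2 — $445: entire amount goes to the deductible. Cost to owner: $445. OOP to date $1,309.
Claim 3 — $10,824: deductible takes $972, $9,852 remains; 40% of $9,852 = $3,940.80. Owner owes $4,912.80 (running OOP $6,221.80).
Claim 4 — $441: deductible already satisfied, so owner's share is 40% × $441 = $176.40. Owner pays $176.40; OOP now $6,398.20.

$176.40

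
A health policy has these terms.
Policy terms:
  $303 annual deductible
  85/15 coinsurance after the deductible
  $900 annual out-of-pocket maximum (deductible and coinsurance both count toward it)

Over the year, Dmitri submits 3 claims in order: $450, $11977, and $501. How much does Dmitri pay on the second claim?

Claim 1 — $450: $303 finishes the deductible; $147 goes to coinsurance; coinsurance $147 × 15% = $22.05. Patient pays $325.05; OOP now $325.05.
Claim 2 — $11977: 15% coinsurance on $11977 = $1796.55. OOP would hit $2121.60 > $900, so the cap limits the patient to $900 − $325.05 = $574.95.

$574.95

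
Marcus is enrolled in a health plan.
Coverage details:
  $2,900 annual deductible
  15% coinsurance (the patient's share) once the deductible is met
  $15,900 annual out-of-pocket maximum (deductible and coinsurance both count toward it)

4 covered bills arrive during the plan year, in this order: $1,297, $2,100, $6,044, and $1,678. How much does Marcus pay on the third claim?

$906.60

Claim 1 — $1,297: fully absorbed by the deductible. Patient pays $1,297; OOP now $1,297.
Claim 2 — $2,100: deductible takes $1,603, $497 remains; 15% of $497 = $74.55. Patient owes $1,677.55 (running OOP $2,974.55).
Claim 3 — $6,044: deductible already satisfied, so patient's share is 15% × $6,044 = $906.60. Patient owes $906.60 (running OOP $3,881.15).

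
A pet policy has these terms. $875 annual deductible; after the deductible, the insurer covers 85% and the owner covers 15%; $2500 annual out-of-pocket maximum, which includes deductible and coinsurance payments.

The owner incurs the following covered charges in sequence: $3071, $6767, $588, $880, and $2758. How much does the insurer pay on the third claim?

$499.80

Claim 1 ($3071): $875 finishes the deductible; $2196 goes to coinsurance; owner's 15% is $329.40. Owner pays $1204.40; OOP now $1204.40. Plan pays $3071 − $1204.40 = $1866.60.
Claim 2 ($6767): deductible met; 15% of $6767 = $1015.05. Cost to owner: $1015.05. OOP to date $2219.45. Plan pays $6767 − $1015.05 = $5751.95.
Claim 3 ($588): 15% coinsurance on $588 = $88.20. Owner owes $88.20 (running OOP $2307.65). Insurer: $588 − $88.20 = $499.80.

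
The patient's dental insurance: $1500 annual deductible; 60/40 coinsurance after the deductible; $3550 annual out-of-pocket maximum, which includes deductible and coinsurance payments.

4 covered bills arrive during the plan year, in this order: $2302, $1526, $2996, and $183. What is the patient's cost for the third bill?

Bill 1, $2302: deductible takes $1500, $802 remains; 40% of $802 = $320.80. Patient owes $1820.80 (running OOP $1820.80).
Bill 2, $1526: deductible already satisfied, so patient's share is 40% × $1526 = $610.40. Patient owes $610.40 (running OOP $2431.20).
Bill 3, $2996: 40% coinsurance on $2996 = $1198.40. OOP would hit $3629.60 > $3550, so the cap limits the patient to $3550 − $2431.20 = $1118.80.

$1118.80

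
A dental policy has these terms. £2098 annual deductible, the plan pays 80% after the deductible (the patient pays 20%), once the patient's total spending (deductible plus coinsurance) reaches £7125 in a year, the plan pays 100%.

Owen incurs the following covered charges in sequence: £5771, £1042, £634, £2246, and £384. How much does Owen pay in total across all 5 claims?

£3693.80

Claim 1 — £5771: deductible takes £2098, £3673 remains; patient's 20% is £734.60. Patient owes £2832.60 (running OOP £2832.60).
Claim 2 — £1042: deductible already satisfied, so patient's share is 20% × £1042 = £208.40. Patient owes £208.40 (running OOP £3041).
Claim 3 — £634: deductible already satisfied, so patient's share is 20% × £634 = £126.80. Cost to patient: £126.80. OOP to date £3167.80.
Claim 4 — £2246: deductible already satisfied, so patient's share is 20% × £2246 = £449.20. Cost to patient: £449.20. OOP to date £3617.
Claim 5 — £384: 20% coinsurance on £384 = £76.80. Patient owes £76.80 (running OOP £3693.80).
Summing the patient's payments: £2832.60 + £208.40 + £126.80 + £449.20 + £76.80 = £3693.80.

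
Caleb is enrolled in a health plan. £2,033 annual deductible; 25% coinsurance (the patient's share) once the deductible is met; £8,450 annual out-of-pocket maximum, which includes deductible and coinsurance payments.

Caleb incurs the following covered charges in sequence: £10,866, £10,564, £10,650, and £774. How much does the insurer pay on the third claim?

Claim 1 (£10,866): £2,033 to deductible, leaving £8,833; patient's 25% is £2,208.25. Patient pays £4,241.25; OOP now £4,241.25. Insurer: £10,866 − £4,241.25 = £6,624.75.
Claim 2 (£10,564): 25% coinsurance on £10,564 = £2,641. Cost to patient: £2,641. OOP to date £6,882.25. Insurer: £10,564 − £2,641 = £7,923.
Claim 3 (£10,650): deductible already satisfied, so patient's share is 25% × £10,650 = £2,662.50. OOP would hit £9,544.75 > £8,450, so the cap limits the patient to £8,450 − £6,882.25 = £1,567.75. Insurer: £10,650 − £1,567.75 = £9,082.25.

£9,082.25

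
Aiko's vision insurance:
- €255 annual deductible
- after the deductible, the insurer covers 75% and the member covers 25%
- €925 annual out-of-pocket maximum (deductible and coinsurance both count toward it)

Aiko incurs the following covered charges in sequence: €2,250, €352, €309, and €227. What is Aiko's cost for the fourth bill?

Claim 1 — €2,250: deductible takes €255, €1,995 remains; 25% of €1,995 = €498.75. Member pays €753.75; OOP now €753.75.
Claim 2 — €352: deductible already satisfied, so member's share is 25% × €352 = €88. Member pays €88; OOP now €841.75.
Claim 3 — €309: deductible already satisfied, so member's share is 25% × €309 = €77.25. Cost to member: €77.25. OOP to date €919.
Claim 4 — €227: 25% coinsurance on €227 = €56.75. OOP would hit €975.75 > €925, so the cap limits the member to €925 − €919 = €6.

€6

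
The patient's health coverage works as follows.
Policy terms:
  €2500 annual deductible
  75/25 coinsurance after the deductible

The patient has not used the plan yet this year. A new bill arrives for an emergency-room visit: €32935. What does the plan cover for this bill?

€22826.25

Deductible not yet touched, so the first €2500 of the bill goes to the deductible.
That leaves €32935 − €2500 = €30435 for coinsurance.
Coinsurance: €30435 × 25% = €7608.75.
So the patient owes €2500 + €7608.75 = €10108.75.
The insurer covers the remainder: €32935 − €10108.75 = €22826.25.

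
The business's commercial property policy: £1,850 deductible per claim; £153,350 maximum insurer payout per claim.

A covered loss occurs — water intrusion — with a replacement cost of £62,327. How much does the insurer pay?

£60,477

Subtract the deductible: £62,327 − £1,850 = £60,477.
£60,477 ≤ £153,350, so the limit doesn't bind; insurer pays £60,477.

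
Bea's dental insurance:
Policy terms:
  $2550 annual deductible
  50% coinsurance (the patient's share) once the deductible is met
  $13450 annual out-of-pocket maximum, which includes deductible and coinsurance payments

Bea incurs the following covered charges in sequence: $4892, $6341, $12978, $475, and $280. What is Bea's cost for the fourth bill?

$69.50

#1 ($4892): $2550 finishes the deductible; $2342 goes to coinsurance; 50% of $2342 = $1171. Patient owes $3721 (running OOP $3721).
#2 ($6341): 50% coinsurance on $6341 = $3170.50. Patient owes $3170.50 (running OOP $6891.50).
#3 ($12978): deductible already satisfied, so patient's share is 50% × $12978 = $6489. Patient owes $6489 (running OOP $13380.50).
#4 ($475): deductible met; 50% of $475 = $237.50. OOP would hit $13618 > $13450, so the cap limits the patient to $13450 − $13380.50 = $69.50.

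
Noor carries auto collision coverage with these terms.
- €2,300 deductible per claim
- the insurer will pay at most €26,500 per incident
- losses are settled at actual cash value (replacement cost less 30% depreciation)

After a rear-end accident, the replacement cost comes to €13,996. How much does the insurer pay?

€7,497.20

At 30% depreciation, ACV = €13,996 − €4,198.80 = €9,797.20.
Less the €2,300 deductible: €9,797.20 − €2,300 = €7,497.20.
€7,497.20 is within the €26,500 limit, so the insurer pays €7,497.20.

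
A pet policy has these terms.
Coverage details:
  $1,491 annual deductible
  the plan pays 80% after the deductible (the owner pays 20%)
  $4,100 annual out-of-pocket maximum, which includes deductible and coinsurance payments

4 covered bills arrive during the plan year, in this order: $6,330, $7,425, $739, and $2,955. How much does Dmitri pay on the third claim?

Claim 1 ($6,330): deductible takes $1,491, $4,839 remains; owner's 20% is $967.80. Owner owes $2,458.80 (running OOP $2,458.80).
Claim 2 ($7,425): 20% coinsurance on $7,425 = $1,485. Owner pays $1,485; OOP now $3,943.80.
Claim 3 ($739): deductible already satisfied, so owner's share is 20% × $739 = $147.80. Owner owes $147.80 (running OOP $4,091.60).

$147.80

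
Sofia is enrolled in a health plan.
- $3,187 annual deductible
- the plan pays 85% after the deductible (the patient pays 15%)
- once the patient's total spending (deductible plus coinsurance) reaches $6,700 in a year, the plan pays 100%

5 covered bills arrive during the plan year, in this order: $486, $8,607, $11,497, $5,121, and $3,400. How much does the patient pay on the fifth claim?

Bill 1, $486: entire amount goes to the deductible. Patient owes $486 (running OOP $486).
Bill 2, $8,607: $2,701 finishes the deductible; $5,906 goes to coinsurance; coinsurance $5,906 × 15% = $885.90. Patient owes $3,586.90 (running OOP $4,072.90).
Bill 3, $11,497: deductible already satisfied, so patient's share is 15% × $11,497 = $1,724.55. Cost to patient: $1,724.55. OOP to date $5,797.45.
Bill 4, $5,121: deductible already satisfied, so patient's share is 15% × $5,121 = $768.15. Patient owes $768.15 (running OOP $6,565.60).
Bill 5, $3,400: 15% coinsurance on $3,400 = $510. OOP would hit $7,075.60 > $6,700, so the cap limits the patient to $6,700 − $6,565.60 = $134.40.

$134.40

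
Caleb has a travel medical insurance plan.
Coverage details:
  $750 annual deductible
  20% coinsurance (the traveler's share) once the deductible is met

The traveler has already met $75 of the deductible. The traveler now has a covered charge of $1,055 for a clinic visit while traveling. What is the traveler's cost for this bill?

Remaining deductible: $750 − $75 = $675.
The remaining $380 (= $1,055 − $675) moves to coinsurance.
Coinsurance: $380 × 20% = $76.
So the traveler owes $675 + $76 = $751.

$751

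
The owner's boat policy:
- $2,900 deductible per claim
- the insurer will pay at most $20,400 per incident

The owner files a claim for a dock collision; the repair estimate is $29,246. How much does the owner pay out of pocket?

$8,846

After the deductible, $29,246 − $2,900 = $26,346 remains.
$26,346 exceeds the $20,400 limit, so the insurer pays the limit: $20,400.
Out of pocket: $29,246 − $20,400 = $8,846.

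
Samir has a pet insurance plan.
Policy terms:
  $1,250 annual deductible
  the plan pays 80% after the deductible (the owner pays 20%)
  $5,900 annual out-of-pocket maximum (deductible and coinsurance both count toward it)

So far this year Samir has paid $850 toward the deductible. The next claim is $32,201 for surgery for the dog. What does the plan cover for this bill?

$850 of the $1,250 deductible is already met, leaving $400.
After the $400 deductible portion, $32,201 − $400 = $31,801 is subject to coinsurance.
Coinsurance: $31,801 × 20% = $6,360.20.
Owner responsibility before any cap: $400 + $6,360.20 = $6,760.20.
Year-to-date out-of-pocket would reach $850 + $6,760.20 = $7,610.20, above the $5,900 maximum, so the owner pays only $5,900 − $850 = $5,050.
Insurer pays the balance: $32,201 − $5,050 = $27,151.

$27,151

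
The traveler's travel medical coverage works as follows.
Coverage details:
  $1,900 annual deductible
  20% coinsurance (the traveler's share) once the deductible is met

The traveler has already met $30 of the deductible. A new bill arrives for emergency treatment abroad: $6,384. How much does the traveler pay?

$2,772.80

Deductible still to meet: $1,900 − $30 = $1,870.
The remaining $4,514 (= $6,384 − $1,870) moves to coinsurance.
20% of $4,514 = $902.80 falls to the traveler.
So the traveler owes $1,870 + $902.80 = $2,772.80.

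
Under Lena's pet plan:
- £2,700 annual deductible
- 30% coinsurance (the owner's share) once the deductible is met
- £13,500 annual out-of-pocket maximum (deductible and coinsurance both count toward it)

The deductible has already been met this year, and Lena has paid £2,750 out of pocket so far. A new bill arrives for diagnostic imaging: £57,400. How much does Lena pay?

With the deductible met, the entire £57,400 is subject to coinsurance.
30% of £57,400 = £17,220 falls to the owner.
Adding £17,220 to the £2,750 already spent would give £19,970, which exceeds the £13,500 cap; the owner pays just £13,500 − £2,750 = £10,750.

£10,750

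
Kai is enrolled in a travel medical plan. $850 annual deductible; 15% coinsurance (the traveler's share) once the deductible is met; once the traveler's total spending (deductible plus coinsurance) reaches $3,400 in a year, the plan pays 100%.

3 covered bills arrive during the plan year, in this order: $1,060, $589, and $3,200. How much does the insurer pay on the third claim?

Bill 1, $1,060: deductible takes $850, $210 remains; coinsurance $210 × 15% = $31.50. Traveler pays $881.50; OOP now $881.50. Plan pays $1,060 − $881.50 = $178.50.
Bill 2, $589: deductible met; 15% of $589 = $88.35. Cost to traveler: $88.35. OOP to date $969.85. Plan pays $589 − $88.35 = $500.65.
Bill 3, $3,200: deductible already satisfied, so traveler's share is 15% × $3,200 = $480. Cost to traveler: $480. OOP to date $1,449.85. Insurer: $3,200 − $480 = $2,720.

$2,720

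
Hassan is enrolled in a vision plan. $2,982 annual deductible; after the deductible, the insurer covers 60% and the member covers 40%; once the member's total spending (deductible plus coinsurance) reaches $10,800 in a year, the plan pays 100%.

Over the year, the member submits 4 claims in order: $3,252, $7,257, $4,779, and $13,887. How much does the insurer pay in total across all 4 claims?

$18,375

Bill 1, $3,252: $2,982 finishes the deductible; $270 goes to coinsurance; member's 40% is $108. Member pays $3,090; OOP now $3,090. Plan pays $3,252 − $3,090 = $162.
Bill 2, $7,257: 40% coinsurance on $7,257 = $2,902.80. Cost to member: $2,902.80. OOP to date $5,992.80. Plan pays $7,257 − $2,902.80 = $4,354.20.
Bill 3, $4,779: 40% coinsurance on $4,779 = $1,911.60. Cost to member: $1,911.60. OOP to date $7,904.40. Insurer: $4,779 − $1,911.60 = $2,867.40.
Bill 4, $13,887: deductible met; 40% of $13,887 = $5,554.80. OOP would hit $13,459.20 > $10,800, so the cap limits the member to $10,800 − $7,904.40 = $2,895.60. Insurer: $13,887 − $2,895.60 = $10,991.40.
Insurer total = bills − member's total = $29,175 − $10,800 = $18,375.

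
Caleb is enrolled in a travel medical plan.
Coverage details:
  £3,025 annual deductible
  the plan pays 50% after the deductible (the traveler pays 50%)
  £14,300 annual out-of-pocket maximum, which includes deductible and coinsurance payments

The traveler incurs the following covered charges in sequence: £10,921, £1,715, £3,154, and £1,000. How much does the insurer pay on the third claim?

Claim 1 (£10,921): deductible takes £3,025, £7,896 remains; traveler's 50% is £3,948. Cost to traveler: £6,973. OOP to date £6,973. Plan pays £10,921 − £6,973 = £3,948.
Claim 2 (£1,715): deductible met; 50% of £1,715 = £857.50. Cost to traveler: £857.50. OOP to date £7,830.50. Plan pays £1,715 − £857.50 = £857.50.
Claim 3 (£3,154): deductible already satisfied, so traveler's share is 50% × £3,154 = £1,577. Traveler owes £1,577 (running OOP £9,407.50). Plan pays £3,154 − £1,577 = £1,577.

£1,577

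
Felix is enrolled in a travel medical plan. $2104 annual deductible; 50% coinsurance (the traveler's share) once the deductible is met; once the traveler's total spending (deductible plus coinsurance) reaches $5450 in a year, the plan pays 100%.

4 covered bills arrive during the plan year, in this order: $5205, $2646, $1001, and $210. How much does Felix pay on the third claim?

#1 ($5205): $2104 finishes the deductible; $3101 goes to coinsurance; traveler's 50% is $1550.50. Cost to traveler: $3654.50. OOP to date $3654.50.
#2 ($2646): deductible already satisfied, so traveler's share is 50% × $2646 = $1323. Traveler pays $1323; OOP now $4977.50.
#3 ($1001): deductible met; 50% of $1001 = $500.50. Adding that to $4977.50 gives $5478, past the $5450 cap; traveler pays only $5450 − $4977.50 = $472.50.

$472.50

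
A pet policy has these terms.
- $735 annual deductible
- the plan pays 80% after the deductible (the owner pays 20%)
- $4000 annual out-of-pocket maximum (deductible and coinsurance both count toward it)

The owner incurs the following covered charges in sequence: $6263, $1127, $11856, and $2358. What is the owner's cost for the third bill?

Bill 1, $6263: $735 to deductible, leaving $5528; coinsurance $5528 × 20% = $1105.60. Owner pays $1840.60; OOP now $1840.60.
Bill 2, $1127: deductible already satisfied, so owner's share is 20% × $1127 = $225.40. Owner pays $225.40; OOP now $2066.
Bill 3, $11856: 20% coinsurance on $11856 = $2371.20. Adding that to $2066 gives $4437.20, past the $4000 cap; owner pays only $4000 − $2066 = $1934.

$1934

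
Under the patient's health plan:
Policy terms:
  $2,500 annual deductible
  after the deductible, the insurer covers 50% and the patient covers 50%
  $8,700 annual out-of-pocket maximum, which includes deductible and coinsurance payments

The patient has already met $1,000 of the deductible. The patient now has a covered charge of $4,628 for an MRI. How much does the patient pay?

$3,064

Remaining deductible: $2,500 − $1,000 = $1,500.
That leaves $4,628 − $1,500 = $3,128 for coinsurance.
50% of $3,128 = $1,564 falls to the patient.
So the patient owes $1,500 + $1,564 = $3,064 before any cap.
Cumulative spending $1,000 + $3,064 = $4,064 stays under the $8,700 maximum.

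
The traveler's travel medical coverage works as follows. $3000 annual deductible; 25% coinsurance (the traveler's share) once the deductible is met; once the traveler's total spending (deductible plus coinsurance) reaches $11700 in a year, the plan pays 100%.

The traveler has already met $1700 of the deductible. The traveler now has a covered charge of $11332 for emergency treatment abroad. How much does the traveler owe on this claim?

$3808

Remaining deductible: $3000 − $1700 = $1300.
The remaining $10032 (= $11332 − $1300) moves to coinsurance.
25% of $10032 = $2508 falls to the traveler.
That puts the traveler's cost at $1300 + $2508 = $3808 before any cap.
Total out-of-pocket so far would be $1700 + $3808 = $5508, below the $11700 cap — no reduction.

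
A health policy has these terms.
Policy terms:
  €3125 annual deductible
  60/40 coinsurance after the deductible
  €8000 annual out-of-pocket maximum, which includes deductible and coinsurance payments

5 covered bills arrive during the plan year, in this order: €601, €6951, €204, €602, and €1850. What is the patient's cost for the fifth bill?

Bill 1, €601: entire amount goes to the deductible. Patient pays €601; OOP now €601.
Bill 2, €6951: deductible takes €2524, €4427 remains; coinsurance €4427 × 40% = €1770.80. Patient owes €4294.80 (running OOP €4895.80).
Bill 3, €204: 40% coinsurance on €204 = €81.60. Patient pays €81.60; OOP now €4977.40.
Bill 4, €602: deductible already satisfied, so patient's share is 40% × €602 = €240.80. Cost to patient: €240.80. OOP to date €5218.20.
Bill 5, €1850: 40% coinsurance on €1850 = €740. Patient pays €740; OOP now €5958.20.

€740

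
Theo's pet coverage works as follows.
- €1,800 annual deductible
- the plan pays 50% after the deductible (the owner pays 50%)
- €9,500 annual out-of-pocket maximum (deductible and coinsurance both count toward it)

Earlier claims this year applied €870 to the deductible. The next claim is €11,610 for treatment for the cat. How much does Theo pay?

€6,270

Deductible still to meet: €1,800 − €870 = €930.
After the €930 deductible portion, €11,610 − €930 = €10,680 is subject to coinsurance.
Coinsurance: €10,680 × 50% = €5,340.
So the owner owes €930 + €5,340 = €6,270 before any cap.
Cumulative spending €870 + €6,270 = €7,140 stays under the €9,500 maximum.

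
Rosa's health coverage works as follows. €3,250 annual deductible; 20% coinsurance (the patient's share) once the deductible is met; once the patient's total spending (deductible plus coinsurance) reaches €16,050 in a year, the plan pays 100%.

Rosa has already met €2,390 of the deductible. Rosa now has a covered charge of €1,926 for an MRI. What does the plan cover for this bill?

€852.80

Remaining deductible: €3,250 − €2,390 = €860.
The remaining €1,066 (= €1,926 − €860) moves to coinsurance.
Coinsurance: €1,066 × 20% = €213.20.
That puts the patient's cost at €860 + €213.20 = €1,073.20 before any cap.
Year-to-date out-of-pocket becomes €2,390 + €1,073.20 = €3,463.20, still under the €16,050 maximum, so no cap applies.
The insurer covers the remainder: €1,926 − €1,073.20 = €852.80.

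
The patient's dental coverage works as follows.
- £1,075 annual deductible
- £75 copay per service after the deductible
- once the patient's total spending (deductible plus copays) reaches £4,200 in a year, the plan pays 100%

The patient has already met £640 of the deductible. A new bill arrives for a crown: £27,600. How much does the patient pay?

£510

£640 of the £1,075 deductible is already met, leaving £435.
That leaves £27,600 − £435 = £27,165 for the copay.
Copay on this service: £75.
That puts the patient's cost at £435 + £75 = £510 before any cap.
Year-to-date out-of-pocket becomes £640 + £510 = £1,150, still under the £4,200 maximum, so no cap applies.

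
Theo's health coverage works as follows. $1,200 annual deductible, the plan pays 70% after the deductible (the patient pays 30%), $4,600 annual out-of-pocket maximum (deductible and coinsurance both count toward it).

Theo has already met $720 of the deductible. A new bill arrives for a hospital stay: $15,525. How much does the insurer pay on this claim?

$720 of the $1,200 deductible is already met, leaving $480.
The remaining $15,045 (= $15,525 − $480) moves to coinsurance.
30% of $15,045 = $4,513.50 falls to the patient.
That puts the patient's cost at $480 + $4,513.50 = $4,993.50 before any cap.
Year-to-date out-of-pocket would reach $720 + $4,993.50 = $5,713.50, above the $4,600 maximum, so the patient pays only $4,600 − $720 = $3,880.
The insurer covers the remainder: $15,525 − $3,880 = $11,645.

$11,645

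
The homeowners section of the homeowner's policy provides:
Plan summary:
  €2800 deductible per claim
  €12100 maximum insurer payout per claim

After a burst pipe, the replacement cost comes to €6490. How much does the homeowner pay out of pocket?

Less the €2800 deductible: €6490 − €2800 = €3690.
That's under the €12100 cap, so the insurer reimburses the full €3690.
Homeowner's share is the uncovered remainder: €6490 − €3690 = €2800.

€2800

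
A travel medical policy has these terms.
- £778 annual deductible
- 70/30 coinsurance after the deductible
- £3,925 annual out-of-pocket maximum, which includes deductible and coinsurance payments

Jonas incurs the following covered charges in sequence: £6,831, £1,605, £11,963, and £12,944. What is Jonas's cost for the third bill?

#1 (£6,831): £778 to deductible, leaving £6,053; coinsurance £6,053 × 30% = £1,815.90. Cost to traveler: £2,593.90. OOP to date £2,593.90.
#2 (£1,605): 30% coinsurance on £1,605 = £481.50. Cost to traveler: £481.50. OOP to date £3,075.40.
#3 (£11,963): 30% coinsurance on £11,963 = £3,588.90. OOP would hit £6,664.30 > £3,925, so the cap limits the traveler to £3,925 − £3,075.40 = £849.60.

£849.60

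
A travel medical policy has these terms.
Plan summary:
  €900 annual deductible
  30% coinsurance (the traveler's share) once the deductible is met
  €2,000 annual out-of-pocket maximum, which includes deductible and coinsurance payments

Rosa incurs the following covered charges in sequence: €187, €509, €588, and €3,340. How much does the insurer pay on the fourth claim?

Claim 1 (€187): fully absorbed by the deductible. Cost to traveler: €187. OOP to date €187. Plan pays €187 − €187 = €0.
Claim 2 (€509): all of it applies to the deductible. Cost to traveler: €509. OOP to date €696. Plan pays €509 − €509 = €0.
Claim 3 (€588): €204 to deductible, leaving €384; coinsurance €384 × 30% = €115.20. Traveler owes €319.20 (running OOP €1,015.20). Insurer: €588 − €319.20 = €268.80.
Claim 4 (€3,340): deductible met; 30% of €3,340 = €1,002. Adding that to €1,015.20 gives €2,017.20, past the €2,000 cap; traveler pays only €2,000 − €1,015.20 = €984.80. Plan pays €3,340 − €984.80 = €2,355.20.

€2,355.20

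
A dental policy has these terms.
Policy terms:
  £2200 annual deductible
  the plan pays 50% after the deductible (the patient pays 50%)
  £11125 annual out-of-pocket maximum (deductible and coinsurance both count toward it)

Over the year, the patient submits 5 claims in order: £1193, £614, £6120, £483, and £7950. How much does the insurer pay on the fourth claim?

£241.50

Claim 1 (£1193): entire amount goes to the deductible. Cost to patient: £1193. OOP to date £1193. Insurer: £1193 − £1193 = £0.
Claim 2 (£614): entire amount goes to the deductible. Patient owes £614 (running OOP £1807). Plan pays £614 − £614 = £0.
Claim 3 (£6120): £393 to deductible, leaving £5727; 50% of £5727 = £2863.50. Patient owes £3256.50 (running OOP £5063.50). Plan pays £6120 − £3256.50 = £2863.50.
Claim 4 (£483): 50% coinsurance on £483 = £241.50. Patient owes £241.50 (running OOP £5305). Plan pays £483 − £241.50 = £241.50.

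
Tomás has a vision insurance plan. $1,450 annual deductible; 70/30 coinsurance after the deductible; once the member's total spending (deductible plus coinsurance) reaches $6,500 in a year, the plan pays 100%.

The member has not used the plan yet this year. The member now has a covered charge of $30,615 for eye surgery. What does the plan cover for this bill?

Deductible not yet touched, so the first $1,450 of the bill goes to the deductible.
After the $1,450 deductible portion, $30,615 − $1,450 = $29,165 is subject to coinsurance.
Coinsurance: $29,165 × 30% = $8,749.50.
That puts the member's cost at $1,450 + $8,749.50 = $10,199.50 before any cap.
Year-to-date out-of-pocket would reach $0 + $10,199.50 = $10,199.50, above the $6,500 maximum, so the member pays only $6,500 − $0 = $6,500.
Insurer pays the balance: $30,615 − $6,500 = $24,115.

$24,115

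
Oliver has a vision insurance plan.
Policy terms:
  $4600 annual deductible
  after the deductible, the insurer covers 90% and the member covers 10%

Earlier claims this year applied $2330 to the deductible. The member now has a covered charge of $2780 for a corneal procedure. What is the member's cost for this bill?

$2330 of the $4600 deductible is already met, leaving $2270.
That leaves $2780 − $2270 = $510 for coinsurance.
Member's 10% share of $510 is $51.
Member responsibility: $2270 + $51 = $2321.

$2321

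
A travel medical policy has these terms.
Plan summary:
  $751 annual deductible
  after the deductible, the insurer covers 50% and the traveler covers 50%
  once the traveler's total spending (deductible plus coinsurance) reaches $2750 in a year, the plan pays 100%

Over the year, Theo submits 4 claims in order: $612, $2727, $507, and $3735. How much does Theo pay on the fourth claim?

$451.50

Claim 1 — $612: entire amount goes to the deductible. Cost to traveler: $612. OOP to date $612.
Claim 2 — $2727: $139 to deductible, leaving $2588; traveler's 50% is $1294. Traveler owes $1433 (running OOP $2045).
Claim 3 — $507: deductible already satisfied, so traveler's share is 50% × $507 = $253.50. Traveler owes $253.50 (running OOP $2298.50).
Claim 4 — $3735: 50% coinsurance on $3735 = $1867.50. That would push OOP to $4166, over the $2750 cap, so traveler pays $2750 − $2298.50 = $451.50.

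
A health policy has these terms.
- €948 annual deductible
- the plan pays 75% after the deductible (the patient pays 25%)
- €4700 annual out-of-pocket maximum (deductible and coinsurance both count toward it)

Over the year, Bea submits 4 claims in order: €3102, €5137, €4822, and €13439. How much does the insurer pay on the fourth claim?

€12715.25

Bill 1, €3102: deductible takes €948, €2154 remains; 25% of €2154 = €538.50. Patient pays €1486.50; OOP now €1486.50. Insurer: €3102 − €1486.50 = €1615.50.
Bill 2, €5137: deductible already satisfied, so patient's share is 25% × €5137 = €1284.25. Patient pays €1284.25; OOP now €2770.75. Plan pays €5137 − €1284.25 = €3852.75.
Bill 3, €4822: deductible already satisfied, so patient's share is 25% × €4822 = €1205.50. Cost to patient: €1205.50. OOP to date €3976.25. Plan pays €4822 − €1205.50 = €3616.50.
Bill 4, €13439: deductible already satisfied, so patient's share is 25% × €13439 = €3359.75. Adding that to €3976.25 gives €7336, past the €4700 cap; patient pays only €4700 − €3976.25 = €723.75. Insurer: €13439 − €723.75 = €12715.25.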